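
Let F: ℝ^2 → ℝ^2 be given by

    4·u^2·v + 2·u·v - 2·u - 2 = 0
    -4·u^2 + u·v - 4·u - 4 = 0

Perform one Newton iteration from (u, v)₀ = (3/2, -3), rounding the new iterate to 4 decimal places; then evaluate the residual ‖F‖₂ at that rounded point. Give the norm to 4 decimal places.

At (3/2, -3): F = (-41.0000, -23.5000).
Jacobian J = [[8·u·v + 2·v - 2, 4·u^2 + 2·u], [-8·u + v - 4, u]].
At the point, J = [[-44.0000, 12.0000], [-19.0000, 1.5000]] (det J = 162.0000).
Solving J·Δ = −F gives Δ = (-1.3611, -1.5741).
Then the next iterate is (u, v)₁ = (0.1389, -4.5741).
Re-evaluating at (0.1389, -4.5741): F = (-3.901481, -5.268115), so ‖F‖₂ = 6.5555.

6.5555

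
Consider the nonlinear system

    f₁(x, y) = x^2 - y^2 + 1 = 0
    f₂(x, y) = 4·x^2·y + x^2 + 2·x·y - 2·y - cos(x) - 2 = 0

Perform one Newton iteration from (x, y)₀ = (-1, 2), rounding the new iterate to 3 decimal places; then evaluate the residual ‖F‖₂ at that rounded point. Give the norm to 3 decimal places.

0.273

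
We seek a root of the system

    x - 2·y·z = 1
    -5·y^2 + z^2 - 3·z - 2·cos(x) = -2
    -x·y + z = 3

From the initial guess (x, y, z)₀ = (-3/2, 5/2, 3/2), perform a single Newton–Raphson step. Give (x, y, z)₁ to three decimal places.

At (-3/2, 5/2, 3/2): F = (-10.000, -31.64147, 2.250).
Jacobian J = [[1, -2·z, -2·y], [2·sin(x), -10·y, 2·z - 3], [-y, -x, 1]].
At the point, J = [[1.000, -3.000, -5.000], [-1.99499, -25.000, 0.000], [-2.500, 1.500, 1.000]] (det J = 296.47745).
Solving J·Δ = −F gives Δ = (-0.375, -1.236, -1.334).
Then the next iterate is (x, y, z)₁ = (-1.875, 1.264, 0.166).

(-1.875, 1.264, 0.166)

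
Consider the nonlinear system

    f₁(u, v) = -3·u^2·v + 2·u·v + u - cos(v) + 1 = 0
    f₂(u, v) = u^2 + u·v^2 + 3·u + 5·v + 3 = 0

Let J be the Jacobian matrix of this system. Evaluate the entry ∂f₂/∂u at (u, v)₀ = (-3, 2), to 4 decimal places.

1.0000

∂f₂/∂u = 2·u + v^2 + 3.
At (-3, 2) this is 1.0000.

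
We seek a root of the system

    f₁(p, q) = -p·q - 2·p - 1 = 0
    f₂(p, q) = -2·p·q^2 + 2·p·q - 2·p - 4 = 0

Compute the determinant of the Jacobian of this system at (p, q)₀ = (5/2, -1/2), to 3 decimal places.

-23.750

J = [[-q - 2, -p], [-2·q^2 + 2·q - 2, -4·p·q + 2·p]].
At the point, J = [[-1.500, -2.500], [-3.500, 10.000]].
det J = -23.750.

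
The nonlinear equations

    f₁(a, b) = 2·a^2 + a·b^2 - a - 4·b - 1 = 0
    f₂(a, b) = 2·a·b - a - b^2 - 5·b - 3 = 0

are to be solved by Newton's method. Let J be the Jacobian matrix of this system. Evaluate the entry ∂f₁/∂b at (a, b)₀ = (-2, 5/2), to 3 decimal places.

∂f₁/∂b = 2·a·b - 4.
At (-2, 5/2) this is -14.000.

-14.000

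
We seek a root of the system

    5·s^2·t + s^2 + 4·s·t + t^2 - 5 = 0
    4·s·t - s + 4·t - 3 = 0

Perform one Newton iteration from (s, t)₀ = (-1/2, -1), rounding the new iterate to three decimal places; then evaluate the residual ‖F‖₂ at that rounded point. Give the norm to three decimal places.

18.107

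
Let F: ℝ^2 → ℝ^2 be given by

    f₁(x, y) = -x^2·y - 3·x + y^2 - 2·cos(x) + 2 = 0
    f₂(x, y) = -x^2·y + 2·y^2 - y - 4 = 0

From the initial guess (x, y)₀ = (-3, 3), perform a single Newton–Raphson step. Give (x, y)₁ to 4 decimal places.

(-2.3044, 4.7394)

At (-3, 3): F = (-5.020015, -16.0000).
Jacobian J = [[-2·x·y + 2·sin(x) - 3, -x^2 + 2·y], [-2·x·y, -x^2 + 4·y - 1]].
At the point, J = [[14.717760, -3.0000], [18.0000, 2.0000]] (det J = 83.435520).
Solving J·Δ = −F gives Δ = (0.6956, 1.7394).
Then the next iterate is (x, y)₁ = (-2.3044, 4.7394).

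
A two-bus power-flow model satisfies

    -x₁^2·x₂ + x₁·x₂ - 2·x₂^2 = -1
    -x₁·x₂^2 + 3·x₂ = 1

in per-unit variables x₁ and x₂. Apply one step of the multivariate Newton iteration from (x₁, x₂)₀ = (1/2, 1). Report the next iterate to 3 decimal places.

At (1/2, 1): F = (-0.750, 1.500).
Jacobian J = [[-2·x₁·x₂ + x₂, -x₁^2 + x₁ - 4·x₂], [-x₂^2, -2·x₁·x₂ + 3]].
At the point, J = [[0.000, -3.750], [-1.000, 2.000]] (det J = -3.750).
Solving J·Δ = −F gives Δ = (1.100, -0.200).
Then the next iterate is (x₁, x₂)₁ = (1.600, 0.800).

(1.600, 0.800)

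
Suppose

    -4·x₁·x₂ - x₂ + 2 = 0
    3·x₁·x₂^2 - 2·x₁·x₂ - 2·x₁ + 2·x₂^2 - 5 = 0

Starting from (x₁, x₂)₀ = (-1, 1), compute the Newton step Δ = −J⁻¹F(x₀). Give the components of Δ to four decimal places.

At (-1, 1): F = (5.0000, -2.0000).
Jacobian J = [[-4·x₂, -4·x₁ - 1], [3·x₂^2 - 2·x₂ - 2, 6·x₁·x₂ - 2·x₁ + 4·x₂]].
At the point, J = [[-4.0000, 3.0000], [-1.0000, 0.0000]] (det J = 3.0000).
Solving J·Δ = −F gives Δ = (-2.0000, -4.3333).

(-2.0000, -4.3333)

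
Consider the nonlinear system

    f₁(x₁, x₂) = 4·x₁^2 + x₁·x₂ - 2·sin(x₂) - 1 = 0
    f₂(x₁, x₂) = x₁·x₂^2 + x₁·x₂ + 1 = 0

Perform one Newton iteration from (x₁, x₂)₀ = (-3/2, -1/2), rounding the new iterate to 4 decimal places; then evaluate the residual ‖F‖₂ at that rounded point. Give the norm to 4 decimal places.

1315.9591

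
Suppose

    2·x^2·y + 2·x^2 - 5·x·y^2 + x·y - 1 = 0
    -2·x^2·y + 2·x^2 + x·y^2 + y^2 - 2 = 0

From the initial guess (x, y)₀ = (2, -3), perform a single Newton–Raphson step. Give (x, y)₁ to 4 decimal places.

(1.1277, -2.1833)

At (2, -3): F = (-113.0000, 57.0000).
Jacobian J = [[4·x·y + 4·x - 5·y^2 + y, 2·x^2 - 10·x·y + x], [-4·x·y + 4·x + y^2, -2·x^2 + 2·x·y + 2·y]].
At the point, J = [[-64.0000, 70.0000], [41.0000, -26.0000]] (det J = -1206.0000).
Solving J·Δ = −F gives Δ = (-0.8723, 0.8167).
Then the next iterate is (x, y)₁ = (1.1277, -2.1833).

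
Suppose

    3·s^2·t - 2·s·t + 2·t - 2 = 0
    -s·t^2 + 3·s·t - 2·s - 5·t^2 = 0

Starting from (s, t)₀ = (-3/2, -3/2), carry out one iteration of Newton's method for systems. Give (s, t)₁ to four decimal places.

(-0.8074, -0.8024)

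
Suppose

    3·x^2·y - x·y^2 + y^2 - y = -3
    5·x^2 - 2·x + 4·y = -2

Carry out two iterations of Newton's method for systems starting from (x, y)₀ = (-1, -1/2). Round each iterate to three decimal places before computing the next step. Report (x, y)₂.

(-1.244, -2.503)

At (-1, -1/2): F = (2.500, 7.000).
Jacobian J = [[6·x·y - y^2, 3·x^2 - 2·x·y + 2·y - 1], [10·x - 2, 4]].
At the point, J = [[2.750, 0.000], [-12.000, 4.000]] (det J = 11.000).
Solving J·Δ = −F gives Δ = (-0.909, -4.477).
Then the next iterate is (x, y)₁ = (-1.909, -4.977).
Round to (-1.909, -4.977) and repeat: F = (25.62171, 4.13141), J = [[32.23603, -19.02334], [-21.090, 4.000]].
Δ = (0.665, 2.474), so (x, y)₂ = (-1.244, -2.503).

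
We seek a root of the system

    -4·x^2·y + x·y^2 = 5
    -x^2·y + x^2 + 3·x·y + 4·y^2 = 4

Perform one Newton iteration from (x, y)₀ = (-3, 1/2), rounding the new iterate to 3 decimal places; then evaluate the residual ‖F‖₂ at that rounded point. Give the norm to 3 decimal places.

At (-3, 1/2): F = (-23.750, -3.000).
Jacobian J = [[-8·x·y + y^2, -4·x^2 + 2·x·y], [-2·x·y + 2·x + 3·y, -x^2 + 3·x + 8·y]].
At the point, J = [[12.250, -39.000], [-1.500, -14.000]] (det J = -230.000).
Solving J·Δ = −F gives Δ = (0.937, -0.315).
Then the next iterate is (x, y)₁ = (-2.063, 0.185).
Re-evaluating at (-2.063, 0.185): F = (-8.22002, -1.53945), so ‖F‖₂ = 8.363.

8.363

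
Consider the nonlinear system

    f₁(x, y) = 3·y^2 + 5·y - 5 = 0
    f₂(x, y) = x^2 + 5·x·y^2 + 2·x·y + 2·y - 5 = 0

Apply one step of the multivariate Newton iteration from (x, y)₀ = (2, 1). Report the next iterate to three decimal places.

At (2, 1): F = (3.000, 15.000).
Jacobian J = [[0, 6·y + 5], [2·x + 5·y^2 + 2·y, 10·x·y + 2·x + 2]].
At the point, J = [[0.000, 11.000], [11.000, 26.000]] (det J = -121.000).
Solving J·Δ = −F gives Δ = (-0.719, -0.273).
Then the next iterate is (x, y)₁ = (1.281, 0.727).

(1.281, 0.727)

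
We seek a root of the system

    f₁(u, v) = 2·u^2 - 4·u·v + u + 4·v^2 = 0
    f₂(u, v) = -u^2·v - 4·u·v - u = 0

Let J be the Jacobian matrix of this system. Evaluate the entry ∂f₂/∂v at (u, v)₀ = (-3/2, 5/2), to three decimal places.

∂f₂/∂v = -u^2 - 4·u.
At (-3/2, 5/2) this is 3.750.

3.750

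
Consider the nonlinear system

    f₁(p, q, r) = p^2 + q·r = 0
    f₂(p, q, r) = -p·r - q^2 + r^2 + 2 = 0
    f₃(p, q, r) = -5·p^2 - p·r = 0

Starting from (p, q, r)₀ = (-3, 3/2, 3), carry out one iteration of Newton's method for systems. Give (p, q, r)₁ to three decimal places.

At (-3, 3/2, 3): F = (13.500, 17.750, -36.000).
Jacobian J = [[2·p, r, q], [-r, -2·q, -p + 2·r], [-10·p - r, 0, -p]].
At the point, J = [[-6.000, 3.000, 1.500], [-3.000, -3.000, 9.000], [27.000, 0.000, 3.000]] (det J = 931.500).
Solving J·Δ = −F gives Δ = (1.519, -0.624, -1.674).
Then the next iterate is (p, q, r)₁ = (-1.481, 0.876, 1.326).

(-1.481, 0.876, 1.326)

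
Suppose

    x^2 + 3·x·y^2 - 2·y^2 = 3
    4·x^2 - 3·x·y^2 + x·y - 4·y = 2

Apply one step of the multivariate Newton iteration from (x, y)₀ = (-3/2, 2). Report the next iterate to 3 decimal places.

At (-3/2, 2): F = (-26.750, 14.000).
Jacobian J = [[2·x + 3·y^2, 6·x·y - 4·y], [8·x - 3·y^2 + y, -6·x·y + x - 4]].
At the point, J = [[9.000, -26.000], [-22.000, 12.500]] (det J = -459.500).
Solving J·Δ = −F gives Δ = (0.064, -1.007).
Then the next iterate is (x, y)₁ = (-1.436, 0.993).

(-1.436, 0.993)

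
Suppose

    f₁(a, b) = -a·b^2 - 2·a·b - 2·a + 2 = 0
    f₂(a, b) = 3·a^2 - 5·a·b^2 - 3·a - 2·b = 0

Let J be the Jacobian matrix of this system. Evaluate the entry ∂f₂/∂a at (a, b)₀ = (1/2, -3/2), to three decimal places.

-11.250

∂f₂/∂a = 6·a - 5·b^2 - 3.
At (1/2, -3/2) this is -11.250.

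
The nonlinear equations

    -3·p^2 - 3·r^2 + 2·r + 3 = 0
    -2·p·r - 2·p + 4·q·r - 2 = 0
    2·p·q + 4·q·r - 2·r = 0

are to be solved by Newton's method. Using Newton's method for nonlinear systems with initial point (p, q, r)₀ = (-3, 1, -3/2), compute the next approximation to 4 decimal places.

At (-3, 1, -3/2): F = (-33.7500, -11.0000, -9.0000).
Jacobian J = [[-6·p, 0, -6·r + 2], [-2·r - 2, 4·r, -2·p + 4·q], [2·q, 2·p + 4·r, 4·q - 2]].
At the point, J = [[18.0000, 0.0000, 11.0000], [1.0000, -6.0000, 10.0000], [2.0000, -12.0000, 2.0000]] (det J = 1944.0000).
Solving J·Δ = −F gives Δ = (1.4336, -0.3907, 0.7222).
Then the next iterate is (p, q, r)₁ = (-1.5664, 0.6093, -0.7778).

(-1.5664, 0.6093, -0.7778)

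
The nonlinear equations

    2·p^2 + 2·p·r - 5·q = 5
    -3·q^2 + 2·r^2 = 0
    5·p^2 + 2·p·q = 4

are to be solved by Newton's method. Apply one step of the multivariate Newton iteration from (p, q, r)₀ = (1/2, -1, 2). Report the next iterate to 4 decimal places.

(1.3468, 0.2097, 0.4677)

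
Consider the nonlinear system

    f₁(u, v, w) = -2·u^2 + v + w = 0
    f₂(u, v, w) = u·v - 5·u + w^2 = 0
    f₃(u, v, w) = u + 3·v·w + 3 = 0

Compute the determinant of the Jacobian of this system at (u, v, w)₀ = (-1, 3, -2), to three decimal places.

-105.000

J = [[-4·u, 1, 1], [v - 5, u, 2·w], [1, 3·w, 3·v]].
At the point, J = [[4.000, 1.000, 1.000], [-2.000, -1.000, -4.000], [1.000, -6.000, 9.000]].
det J = -105.000.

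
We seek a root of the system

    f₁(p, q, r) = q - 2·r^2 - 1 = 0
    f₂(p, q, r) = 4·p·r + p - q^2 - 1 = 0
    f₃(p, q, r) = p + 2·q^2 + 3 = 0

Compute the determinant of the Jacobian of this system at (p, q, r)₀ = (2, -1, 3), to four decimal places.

656.0000

J = [[0, 1, -4·r], [4·r + 1, -2·q, 4·p], [1, 4·q, 0]].
At the point, J = [[0.0000, 1.0000, -12.0000], [13.0000, 2.0000, 8.0000], [1.0000, -4.0000, 0.0000]].
det J = 656.0000.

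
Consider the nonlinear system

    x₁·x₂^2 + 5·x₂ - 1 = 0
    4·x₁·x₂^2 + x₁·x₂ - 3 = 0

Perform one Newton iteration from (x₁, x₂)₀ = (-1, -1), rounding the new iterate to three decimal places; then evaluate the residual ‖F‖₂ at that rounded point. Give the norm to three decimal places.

3.204

At (-1, -1): F = (-7.000, -6.000).
Jacobian J = [[x₂^2, 2·x₁·x₂ + 5], [4·x₂^2 + x₂, 8·x₁·x₂ + x₁]].
At the point, J = [[1.000, 7.000], [3.000, 7.000]] (det J = -14.000).
Solving J·Δ = −F gives Δ = (-0.500, 1.071).
Then the next iterate is (x₁, x₂)₁ = (-1.500, 0.071).
Re-evaluating at (-1.500, 0.071): F = (-0.65256, -3.13675), so ‖F‖₂ = 3.204.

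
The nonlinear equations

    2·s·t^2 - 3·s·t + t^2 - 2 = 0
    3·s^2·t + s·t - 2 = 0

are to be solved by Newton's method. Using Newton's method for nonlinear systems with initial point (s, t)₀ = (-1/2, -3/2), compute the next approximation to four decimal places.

At (-1/2, -3/2): F = (-4.2500, -2.3750).
Jacobian J = [[2·t^2 - 3·t, 4·s·t - 3·s + 2·t], [6·s·t + t, 3·s^2 + s]].
At the point, J = [[9.0000, 1.5000], [3.0000, 0.2500]] (det J = -2.2500).
Solving J·Δ = −F gives Δ = (1.1111, -3.8333).
Then the next iterate is (s, t)₁ = (0.6111, -5.3333).

(0.6111, -5.3333)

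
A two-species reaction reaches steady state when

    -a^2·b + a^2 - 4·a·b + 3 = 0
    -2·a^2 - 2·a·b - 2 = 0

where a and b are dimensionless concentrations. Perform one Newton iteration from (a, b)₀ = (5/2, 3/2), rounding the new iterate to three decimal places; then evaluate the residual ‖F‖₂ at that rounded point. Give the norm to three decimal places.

6.142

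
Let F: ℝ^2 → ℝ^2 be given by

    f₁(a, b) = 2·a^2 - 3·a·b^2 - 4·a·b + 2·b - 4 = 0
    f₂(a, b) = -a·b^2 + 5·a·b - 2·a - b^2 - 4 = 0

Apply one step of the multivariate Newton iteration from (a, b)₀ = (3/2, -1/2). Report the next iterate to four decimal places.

At (3/2, -1/2): F = (1.3750, -11.3750).
Jacobian J = [[4·a - 3·b^2 - 4·b, -6·a·b - 4·a + 2], [-b^2 + 5·b - 2, -2·a·b + 5·a - 2·b]].
At the point, J = [[7.2500, 0.5000], [-4.7500, 10.0000]] (det J = 74.8750).
Solving J·Δ = −F gives Δ = (-0.2596, 1.0142).
Then the next iterate is (a, b)₁ = (1.2404, 0.5142).

(1.2404, 0.5142)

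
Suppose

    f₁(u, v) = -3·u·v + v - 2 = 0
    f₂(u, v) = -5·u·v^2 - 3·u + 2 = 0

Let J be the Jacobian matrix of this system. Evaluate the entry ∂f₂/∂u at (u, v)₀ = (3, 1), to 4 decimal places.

-8.0000

∂f₂/∂u = -5·v^2 - 3.
At (3, 1) this is -8.0000.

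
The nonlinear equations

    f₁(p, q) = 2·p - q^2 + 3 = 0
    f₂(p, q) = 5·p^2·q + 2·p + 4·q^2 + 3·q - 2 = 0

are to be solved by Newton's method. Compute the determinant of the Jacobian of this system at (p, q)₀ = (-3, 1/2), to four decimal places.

91.0000

J = [[2, -2·q], [10·p·q + 2, 5·p^2 + 8·q + 3]].
At the point, J = [[2.0000, -1.0000], [-13.0000, 52.0000]].
det J = 91.0000.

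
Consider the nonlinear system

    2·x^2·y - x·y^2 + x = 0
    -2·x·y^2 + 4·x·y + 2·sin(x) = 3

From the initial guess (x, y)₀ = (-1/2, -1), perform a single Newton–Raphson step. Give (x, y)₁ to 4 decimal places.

At (-1/2, -1): F = (-0.5000, -0.958851).
Jacobian J = [[4·x·y - y^2 + 1, 2·x^2 - 2·x·y], [-2·y^2 + 4·y + 2·cos(x), -4·x·y + 4·x]].
At the point, J = [[2.0000, -0.5000], [-4.244835, -4.0000]] (det J = -10.122417).
Solving J·Δ = −F gives Δ = (0.1502, -0.3991).
Then the next iterate is (x, y)₁ = (-0.3498, -1.3991).

(-0.3498, -1.3991)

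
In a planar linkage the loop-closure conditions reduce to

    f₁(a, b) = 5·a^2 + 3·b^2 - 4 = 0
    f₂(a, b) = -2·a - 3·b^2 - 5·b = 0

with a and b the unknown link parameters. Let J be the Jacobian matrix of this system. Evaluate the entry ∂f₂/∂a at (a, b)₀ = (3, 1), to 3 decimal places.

∂f₂/∂a = -2.
At (3, 1) this is -2.000.

-2.000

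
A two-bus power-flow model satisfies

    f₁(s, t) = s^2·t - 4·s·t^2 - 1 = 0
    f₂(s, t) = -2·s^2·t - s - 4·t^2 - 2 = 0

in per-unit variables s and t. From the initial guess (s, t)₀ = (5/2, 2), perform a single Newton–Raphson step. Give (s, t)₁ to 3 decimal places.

At (5/2, 2): F = (-28.500, -45.500).
Jacobian J = [[2·s·t - 4·t^2, s^2 - 8·s·t], [-4·s·t - 1, -2·s^2 - 8·t]].
At the point, J = [[-6.000, -33.750], [-21.000, -28.500]] (det J = -537.750).
Solving J·Δ = −F gives Δ = (-1.345, -0.605).
Then the next iterate is (s, t)₁ = (1.155, 1.395).

(1.155, 1.395)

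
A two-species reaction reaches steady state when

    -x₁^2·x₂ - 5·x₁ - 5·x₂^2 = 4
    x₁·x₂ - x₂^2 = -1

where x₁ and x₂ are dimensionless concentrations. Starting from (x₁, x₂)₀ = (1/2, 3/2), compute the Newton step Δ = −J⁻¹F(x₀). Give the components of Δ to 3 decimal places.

At (1/2, 3/2): F = (-18.125, -0.500).
Jacobian J = [[-2·x₁·x₂ - 5, -x₁^2 - 10·x₂], [x₂, x₁ - 2·x₂]].
At the point, J = [[-6.500, -15.250], [1.500, -2.500]] (det J = 39.125).
Solving J·Δ = −F gives Δ = (-0.963, -0.778).

(-0.963, -0.778)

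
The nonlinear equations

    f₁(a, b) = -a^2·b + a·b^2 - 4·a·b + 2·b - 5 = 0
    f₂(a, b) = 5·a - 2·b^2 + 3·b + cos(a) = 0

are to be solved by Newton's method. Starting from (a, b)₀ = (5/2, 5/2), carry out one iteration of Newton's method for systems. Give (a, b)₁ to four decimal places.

(0.9626, 2.4903)

At (5/2, 5/2): F = (-25.0000, 6.698856).
Jacobian J = [[-2·a·b + b^2 - 4·b, -a^2 + 2·a·b - 4·a + 2], [-sin(a) + 5, -4·b + 3]].
At the point, J = [[-16.2500, -1.7500], [4.401528, -7.0000]] (det J = 121.452674).
Solving J·Δ = −F gives Δ = (-1.5374, -0.0097).
Then the next iterate is (a, b)₁ = (0.9626, 2.4903).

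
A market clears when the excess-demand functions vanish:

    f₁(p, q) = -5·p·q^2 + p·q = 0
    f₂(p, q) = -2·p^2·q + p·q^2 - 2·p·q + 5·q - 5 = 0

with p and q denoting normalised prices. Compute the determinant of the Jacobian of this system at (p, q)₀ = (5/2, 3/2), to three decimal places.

-502.500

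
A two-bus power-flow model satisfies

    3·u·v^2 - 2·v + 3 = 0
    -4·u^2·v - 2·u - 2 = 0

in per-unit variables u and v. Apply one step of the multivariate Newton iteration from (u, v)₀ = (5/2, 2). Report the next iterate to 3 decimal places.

At (5/2, 2): F = (29.000, -57.000).
Jacobian J = [[3·v^2, 6·u·v - 2], [-8·u·v - 2, -4·u^2]].
At the point, J = [[12.000, 28.000], [-42.000, -25.000]] (det J = 876.000).
Solving J·Δ = −F gives Δ = (-0.994, -0.610).
Then the next iterate is (u, v)₁ = (1.506, 1.390).

(1.506, 1.390)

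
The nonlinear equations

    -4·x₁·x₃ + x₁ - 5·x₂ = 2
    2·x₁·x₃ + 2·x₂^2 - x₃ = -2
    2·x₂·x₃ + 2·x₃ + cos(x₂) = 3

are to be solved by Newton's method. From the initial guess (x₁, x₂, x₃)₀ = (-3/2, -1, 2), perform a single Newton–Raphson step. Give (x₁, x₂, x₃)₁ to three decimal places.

At (-3/2, -1, 2): F = (13.500, -4.000, -2.45970).
Jacobian J = [[-4·x₃ + 1, -5, -4·x₁], [2·x₃, 4·x₂, 2·x₁ - 1], [0, 2·x₃ - sin(x₂), 2·x₂ + 2]].
At the point, J = [[-7.000, -5.000, 6.000], [4.000, -4.000, -4.000], [0.000, 4.84147, 0.000]] (det J = -19.36588).
Solving J·Δ = −F gives Δ = (1.911, 0.508, 0.403).
Then the next iterate is (x₁, x₂, x₃)₁ = (0.411, -0.492, 2.403).

(0.411, -0.492, 2.403)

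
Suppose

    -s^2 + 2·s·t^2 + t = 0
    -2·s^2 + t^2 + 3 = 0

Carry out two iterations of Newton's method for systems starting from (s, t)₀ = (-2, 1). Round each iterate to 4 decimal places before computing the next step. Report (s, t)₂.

(-1.1477, -0.1846)

At (-2, 1): F = (-7.0000, -4.0000).
Jacobian J = [[-2·s + 2·t^2, 4·s·t + 1], [-4·s, 2·t]].
At the point, J = [[6.0000, -7.0000], [8.0000, 2.0000]] (det J = 68.0000).
Solving J·Δ = −F gives Δ = (0.6176, -0.4706).
Then the next iterate is (s, t)₁ = (-1.3824, 0.5294).
Round to (-1.3824, 0.5294) and repeat: F = (-2.156505, -0.541795), J = [[3.325329, -1.927370], [5.5296, 1.0588]].
Δ = (0.2347, -0.7140), so (s, t)₂ = (-1.1477, -0.1846).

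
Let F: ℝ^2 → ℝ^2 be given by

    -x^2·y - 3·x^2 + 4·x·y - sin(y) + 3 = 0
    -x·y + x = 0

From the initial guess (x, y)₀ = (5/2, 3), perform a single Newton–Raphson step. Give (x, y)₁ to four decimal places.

(1.8520, 1.5184)

At (5/2, 3): F = (-4.641120, -5.0000).
Jacobian J = [[-2·x·y - 6·x + 4·y, -x^2 + 4·x - cos(y)], [-y + 1, -x]].
At the point, J = [[-18.0000, 4.739992], [-2.0000, -2.5000]] (det J = 54.479985).
Solving J·Δ = −F gives Δ = (-0.6480, -1.4816).
Then the next iterate is (x, y)₁ = (1.8520, 1.5184).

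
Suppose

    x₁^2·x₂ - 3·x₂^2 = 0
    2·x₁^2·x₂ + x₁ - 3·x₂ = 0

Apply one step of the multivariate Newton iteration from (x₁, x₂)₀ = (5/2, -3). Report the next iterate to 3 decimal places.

At (5/2, -3): F = (-45.750, -26.000).
Jacobian J = [[2·x₁·x₂, x₁^2 - 6·x₂], [4·x₁·x₂ + 1, 2·x₁^2 - 3]].
At the point, J = [[-15.000, 24.250], [-29.000, 9.500]] (det J = 560.750).
Solving J·Δ = −F gives Δ = (-0.349, 1.671).
Then the next iterate is (x₁, x₂)₁ = (2.151, -1.329).

(2.151, -1.329)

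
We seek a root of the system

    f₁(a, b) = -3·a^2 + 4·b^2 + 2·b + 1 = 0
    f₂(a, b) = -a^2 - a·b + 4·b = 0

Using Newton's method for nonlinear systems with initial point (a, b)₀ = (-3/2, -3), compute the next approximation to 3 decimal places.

(0.038, -1.269)

At (-3/2, -3): F = (24.250, -18.750).
Jacobian J = [[-6·a, 8·b + 2], [-2·a - b, -a + 4]].
At the point, J = [[9.000, -22.000], [6.000, 5.500]] (det J = 181.500).
Solving J·Δ = −F gives Δ = (1.538, 1.731).
Then the next iterate is (a, b)₁ = (0.038, -1.269).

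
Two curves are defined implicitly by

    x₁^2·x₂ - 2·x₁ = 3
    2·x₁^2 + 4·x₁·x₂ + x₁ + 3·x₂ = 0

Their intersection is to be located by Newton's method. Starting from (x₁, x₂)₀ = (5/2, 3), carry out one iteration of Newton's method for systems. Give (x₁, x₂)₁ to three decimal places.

(10.332, -15.010)

At (5/2, 3): F = (10.750, 54.000).
Jacobian J = [[2·x₁·x₂ - 2, x₁^2], [4·x₁ + 4·x₂ + 1, 4·x₁ + 3]].
At the point, J = [[13.000, 6.250], [23.000, 13.000]] (det J = 25.250).
Solving J·Δ = −F gives Δ = (7.832, -18.010).
Then the next iterate is (x₁, x₂)₁ = (10.332, -15.010).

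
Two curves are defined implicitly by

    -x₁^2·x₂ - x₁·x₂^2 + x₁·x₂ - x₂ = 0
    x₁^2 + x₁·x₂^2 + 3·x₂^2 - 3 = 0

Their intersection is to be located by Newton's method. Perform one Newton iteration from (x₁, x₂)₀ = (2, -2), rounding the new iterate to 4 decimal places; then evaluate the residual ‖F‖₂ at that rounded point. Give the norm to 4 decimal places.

At (2, -2): F = (-2.0000, 21.0000).
Jacobian J = [[-2·x₁·x₂ - x₂^2 + x₂, -x₁^2 - 2·x₁·x₂ + x₁ - 1], [2·x₁ + x₂^2, 2·x₁·x₂ + 6·x₂]].
At the point, J = [[2.0000, 5.0000], [8.0000, -20.0000]] (det J = -80.0000).
Solving J·Δ = −F gives Δ = (-0.8125, 0.7250).
Then the next iterate is (x₁, x₂)₁ = (1.1875, -1.2750).
Re-evaluating at (1.1875, -1.2750): F = (-0.371543, 5.217461), so ‖F‖₂ = 5.2307.

5.2307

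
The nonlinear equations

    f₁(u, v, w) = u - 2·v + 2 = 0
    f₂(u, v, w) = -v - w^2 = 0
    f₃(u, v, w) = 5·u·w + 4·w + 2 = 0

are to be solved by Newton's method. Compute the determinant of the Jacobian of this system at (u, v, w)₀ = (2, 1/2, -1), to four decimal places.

J = [[1, -2, 0], [0, -1, -2·w], [5·w, 0, 5·u + 4]].
At the point, J = [[1.0000, -2.0000, 0.0000], [0.0000, -1.0000, 2.0000], [-5.0000, 0.0000, 14.0000]].
det J = 6.0000.

6.0000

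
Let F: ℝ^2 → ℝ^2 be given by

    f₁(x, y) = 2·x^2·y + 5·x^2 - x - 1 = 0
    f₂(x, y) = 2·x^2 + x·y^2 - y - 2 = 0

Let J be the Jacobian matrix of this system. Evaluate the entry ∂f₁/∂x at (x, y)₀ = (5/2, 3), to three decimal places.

54.000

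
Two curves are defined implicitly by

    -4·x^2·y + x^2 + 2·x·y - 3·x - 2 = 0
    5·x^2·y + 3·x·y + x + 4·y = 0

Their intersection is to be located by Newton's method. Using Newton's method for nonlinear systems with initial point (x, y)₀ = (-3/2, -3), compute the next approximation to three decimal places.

(-1.041, -1.441)

At (-3/2, -3): F = (40.750, -33.750).
Jacobian J = [[-8·x·y + 2·x + 2·y - 3, -4·x^2 + 2·x], [10·x·y + 3·y + 1, 5·x^2 + 3·x + 4]].
At the point, J = [[-48.000, -12.000], [37.000, 10.750]] (det J = -72.000).
Solving J·Δ = −F gives Δ = (0.459, 1.559).
Then the next iterate is (x, y)₁ = (-1.041, -1.441).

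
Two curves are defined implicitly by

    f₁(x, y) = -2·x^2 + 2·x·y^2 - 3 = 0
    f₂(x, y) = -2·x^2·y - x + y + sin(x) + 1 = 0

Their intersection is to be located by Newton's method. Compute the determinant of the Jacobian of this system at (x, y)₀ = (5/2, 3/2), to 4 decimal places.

J = [[-4·x + 2·y^2, 4·x·y], [-4·x·y + cos(x) - 1, -2·x^2 + 1]].
At the point, J = [[-5.5000, 15.0000], [-16.801144, -11.5000]].
det J = 315.2672.

315.2672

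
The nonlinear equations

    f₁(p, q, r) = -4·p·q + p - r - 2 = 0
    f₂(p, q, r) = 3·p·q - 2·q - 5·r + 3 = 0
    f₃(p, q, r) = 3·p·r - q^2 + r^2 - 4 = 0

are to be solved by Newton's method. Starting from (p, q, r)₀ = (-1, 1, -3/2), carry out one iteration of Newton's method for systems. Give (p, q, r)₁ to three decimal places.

(-2.144, -0.103, 0.017)

At (-1, 1, -3/2): F = (2.500, 5.500, 1.750).
Jacobian J = [[-4·q + 1, -4·p, -1], [3·q, 3·p - 2, -5], [3·r, -2·q, 3·p + 2·r]].
At the point, J = [[-3.000, 4.000, -1.000], [3.000, -5.000, -5.000], [-4.500, -2.000, -6.000]] (det J = 130.500).
Solving J·Δ = −F gives Δ = (-1.144, -1.103, 1.517).
Then the next iterate is (p, q, r)₁ = (-2.144, -0.103, 0.017).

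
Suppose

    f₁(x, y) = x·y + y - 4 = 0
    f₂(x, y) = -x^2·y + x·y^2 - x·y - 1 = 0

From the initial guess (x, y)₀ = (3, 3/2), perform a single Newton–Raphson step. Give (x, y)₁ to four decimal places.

(1.4912, 1.5658)

At (3, 3/2): F = (2.0000, -12.2500).
Jacobian J = [[y, x + 1], [-2·x·y + y^2 - y, -x^2 + 2·x·y - x]].
At the point, J = [[1.5000, 4.0000], [-8.2500, -3.0000]] (det J = 28.5000).
Solving J·Δ = −F gives Δ = (-1.5088, 0.0658).
Then the next iterate is (x, y)₁ = (1.4912, 1.5658).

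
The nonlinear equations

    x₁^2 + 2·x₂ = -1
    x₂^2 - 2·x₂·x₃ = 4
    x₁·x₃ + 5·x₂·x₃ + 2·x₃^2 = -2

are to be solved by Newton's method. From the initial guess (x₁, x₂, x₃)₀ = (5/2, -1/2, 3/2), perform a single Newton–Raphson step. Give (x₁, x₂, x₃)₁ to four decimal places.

At (5/2, -1/2, 3/2): F = (6.2500, -2.2500, 6.5000).
Jacobian J = [[2·x₁, 2, 0], [0, 2·x₂ - 2·x₃, -2·x₂], [x₃, 5·x₃, x₁ + 5·x₂ + 4·x₃]].
At the point, J = [[5.0000, 2.0000, 0.0000], [0.0000, -4.0000, 1.0000], [1.5000, 7.5000, 6.0000]] (det J = -154.5000).
Solving J·Δ = −F gives Δ = (-1.0154, -0.5866, -0.0963).
Then the next iterate is (x₁, x₂, x₃)₁ = (1.4846, -1.0866, 1.4037).

(1.4846, -1.0866, 1.4037)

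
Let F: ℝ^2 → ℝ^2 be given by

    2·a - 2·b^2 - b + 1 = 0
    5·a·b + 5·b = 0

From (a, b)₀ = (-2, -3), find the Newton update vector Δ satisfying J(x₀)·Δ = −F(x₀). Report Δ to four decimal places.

(0.4839, 1.5484)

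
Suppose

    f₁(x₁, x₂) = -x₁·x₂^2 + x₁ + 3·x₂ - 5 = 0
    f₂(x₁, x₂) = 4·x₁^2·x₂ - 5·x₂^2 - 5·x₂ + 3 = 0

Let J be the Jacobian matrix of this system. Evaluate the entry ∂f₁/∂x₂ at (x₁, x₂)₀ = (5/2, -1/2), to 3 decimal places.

5.500

∂f₁/∂x₂ = -2·x₁·x₂ + 3.
At (5/2, -1/2) this is 5.500.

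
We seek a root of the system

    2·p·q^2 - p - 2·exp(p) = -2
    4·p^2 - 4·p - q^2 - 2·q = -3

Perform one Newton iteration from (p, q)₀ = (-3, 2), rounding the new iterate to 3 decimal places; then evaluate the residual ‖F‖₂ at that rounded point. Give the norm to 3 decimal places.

At (-3, 2): F = (-19.09957, 43.000).
Jacobian J = [[2·q^2 - 2·exp(p) - 1, 4·p·q], [8·p - 4, -2·q - 2]].
At the point, J = [[6.90043, -24.000], [-28.000, -6.000]] (det J = -713.40256).
Solving J·Δ = −F gives Δ = (1.607, -0.334).
Then the next iterate is (p, q)₁ = (-1.393, 1.666).
Re-evaluating at (-1.393, 1.666): F = (-4.83636, 10.22624), so ‖F‖₂ = 11.312.

11.312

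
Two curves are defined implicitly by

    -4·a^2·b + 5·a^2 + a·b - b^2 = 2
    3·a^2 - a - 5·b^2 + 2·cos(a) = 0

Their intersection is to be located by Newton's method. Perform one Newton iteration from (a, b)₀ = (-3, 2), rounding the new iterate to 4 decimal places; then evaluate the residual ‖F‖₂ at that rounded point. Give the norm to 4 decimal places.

At (-3, 2): F = (-39.0000, 8.020015).
Jacobian J = [[-8·a·b + 10·a + b, -4·a^2 + a - 2·b], [6·a - 2·sin(a) - 1, -10·b]].
At the point, J = [[20.0000, -43.0000], [-18.717760, -20.0000]] (det J = -1204.863679).
Solving J·Δ = −F gives Δ = (0.9336, -0.4727).
Then the next iterate is (a, b)₁ = (-2.0664, 1.5273).
Re-evaluating at (-2.0664, 1.5273): F = (-12.224952, 2.262075), so ‖F‖₂ = 12.4325.

12.4325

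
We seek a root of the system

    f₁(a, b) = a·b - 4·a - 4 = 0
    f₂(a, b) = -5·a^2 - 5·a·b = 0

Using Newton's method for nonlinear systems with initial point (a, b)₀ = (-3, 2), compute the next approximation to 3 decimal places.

(-2.500, 2.333)

At (-3, 2): F = (2.000, -15.000).
Jacobian J = [[b - 4, a], [-10·a - 5·b, -5·a]].
At the point, J = [[-2.000, -3.000], [20.000, 15.000]] (det J = 30.000).
Solving J·Δ = −F gives Δ = (0.500, 0.333).
Then the next iterate is (a, b)₁ = (-2.500, 2.333).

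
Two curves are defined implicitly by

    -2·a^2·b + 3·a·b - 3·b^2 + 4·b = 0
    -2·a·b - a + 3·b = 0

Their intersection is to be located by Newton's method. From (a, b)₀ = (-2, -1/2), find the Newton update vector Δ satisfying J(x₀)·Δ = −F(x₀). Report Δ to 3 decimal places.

(0.500, 0.214)

At (-2, -1/2): F = (4.250, -1.500).
Jacobian J = [[-4·a·b + 3·b, -2·a^2 + 3·a - 6·b + 4], [-2·b - 1, -2·a + 3]].
At the point, J = [[-5.500, -7.000], [0.000, 7.000]] (det J = -38.500).
Solving J·Δ = −F gives Δ = (0.500, 0.214).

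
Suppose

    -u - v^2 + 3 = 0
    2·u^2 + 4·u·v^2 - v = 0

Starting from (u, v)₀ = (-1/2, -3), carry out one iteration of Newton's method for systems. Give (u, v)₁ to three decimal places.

At (-1/2, -3): F = (-5.500, -14.500).
Jacobian J = [[-1, -2·v], [4·u + 4·v^2, 8·u·v - 1]].
At the point, J = [[-1.000, 6.000], [34.000, 11.000]] (det J = -215.000).
Solving J·Δ = −F gives Δ = (0.123, 0.937).
Then the next iterate is (u, v)₁ = (-0.377, -2.063).

(-0.377, -2.063)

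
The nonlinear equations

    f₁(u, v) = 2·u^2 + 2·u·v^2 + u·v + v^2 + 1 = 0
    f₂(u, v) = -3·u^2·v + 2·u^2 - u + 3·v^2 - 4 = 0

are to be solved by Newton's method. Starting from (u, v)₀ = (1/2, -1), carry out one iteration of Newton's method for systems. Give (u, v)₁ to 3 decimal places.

At (1/2, -1): F = (3.000, -0.250).
Jacobian J = [[4·u + 2·v^2 + v, 4·u·v + u + 2·v], [-6·u·v + 4·u - 1, -3·u^2 + 6·v]].
At the point, J = [[3.000, -3.500], [4.000, -6.750]] (det J = -6.250).
Solving J·Δ = −F gives Δ = (-3.380, -2.040).
Then the next iterate is (u, v)₁ = (-2.880, -3.040).

(-2.880, -3.040)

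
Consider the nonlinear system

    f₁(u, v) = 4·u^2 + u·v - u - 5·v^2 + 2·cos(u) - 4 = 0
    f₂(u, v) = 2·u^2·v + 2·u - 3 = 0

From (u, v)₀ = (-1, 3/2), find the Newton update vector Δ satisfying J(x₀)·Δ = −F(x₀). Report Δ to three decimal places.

At (-1, 3/2): F = (-10.66940, -2.000).
Jacobian J = [[8·u + v - 2·sin(u) - 1, u - 10·v], [4·u·v + 2, 2·u^2]].
At the point, J = [[-5.81706, -16.000], [-4.000, 2.000]] (det J = -75.63412).
Solving J·Δ = −F gives Δ = (-0.705, -0.410).

(-0.705, -0.410)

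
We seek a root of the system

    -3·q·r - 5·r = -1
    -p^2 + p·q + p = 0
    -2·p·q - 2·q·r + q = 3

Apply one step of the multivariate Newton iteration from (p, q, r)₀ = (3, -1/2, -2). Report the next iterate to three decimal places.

At (3, -1/2, -2): F = (8.000, -7.500, -2.500).
Jacobian J = [[0, -3·r, -3·q - 5], [-2·p + q + 1, p, 0], [-2·q, -2·p - 2·r + 1, -2·q]].
At the point, J = [[0.000, 6.000, -3.500], [-5.500, 3.000, 0.000], [1.000, -1.000, 1.000]] (det J = 24.250).
Solving J·Δ = −F gives Δ = (-0.680, 1.253, 4.433).
Then the next iterate is (p, q, r)₁ = (2.320, 0.753, 2.433).

(2.320, 0.753, 2.433)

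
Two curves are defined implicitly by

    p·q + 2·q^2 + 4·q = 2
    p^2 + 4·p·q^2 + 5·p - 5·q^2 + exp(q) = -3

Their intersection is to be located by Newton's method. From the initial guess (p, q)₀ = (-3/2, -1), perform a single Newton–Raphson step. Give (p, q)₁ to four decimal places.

At (-3/2, -1): F = (-2.5000, -12.882121).
Jacobian J = [[q, p + 4·q + 4], [2·p + 4·q^2 + 5, 8·p·q - 10·q + exp(q)]].
At the point, J = [[-1.0000, -1.5000], [6.0000, 22.367879]] (det J = -13.367879).
Solving J·Δ = −F gives Δ = (-5.6286, 2.0858).
Then the next iterate is (p, q)₁ = (-7.1286, 1.0858).

(-7.1286, 1.0858)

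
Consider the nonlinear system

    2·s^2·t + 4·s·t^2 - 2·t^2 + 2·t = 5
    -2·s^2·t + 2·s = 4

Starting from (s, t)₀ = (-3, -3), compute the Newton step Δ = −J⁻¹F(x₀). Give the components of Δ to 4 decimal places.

At (-3, -3): F = (-191.0000, 44.0000).
Jacobian J = [[4·s·t + 4·t^2, 2·s^2 + 8·s·t - 4·t + 2], [-4·s·t + 2, -2·s^2]].
At the point, J = [[72.0000, 104.0000], [-34.0000, -18.0000]] (det J = 2240.0000).
Solving J·Δ = −F gives Δ = (0.5080, 1.4848).

(0.5080, 1.4848)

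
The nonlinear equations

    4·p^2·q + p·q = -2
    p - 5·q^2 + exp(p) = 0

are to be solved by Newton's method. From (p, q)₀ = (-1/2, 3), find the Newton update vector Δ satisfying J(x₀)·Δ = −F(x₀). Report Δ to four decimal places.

(0.3067, -1.4800)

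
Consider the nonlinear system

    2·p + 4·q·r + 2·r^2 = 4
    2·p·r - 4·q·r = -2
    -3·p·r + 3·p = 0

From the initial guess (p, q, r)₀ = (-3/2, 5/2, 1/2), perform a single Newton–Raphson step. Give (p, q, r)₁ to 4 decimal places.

(0.4500, 2.2000, 0.3500)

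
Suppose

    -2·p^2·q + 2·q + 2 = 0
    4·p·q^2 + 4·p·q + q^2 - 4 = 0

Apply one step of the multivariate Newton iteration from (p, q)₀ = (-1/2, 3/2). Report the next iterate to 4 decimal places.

(-0.6967, -0.9400)

At (-1/2, 3/2): F = (4.2500, -9.2500).
Jacobian J = [[-4·p·q, -2·p^2 + 2], [4·q^2 + 4·q, 8·p·q + 4·p + 2·q]].
At the point, J = [[3.0000, 1.5000], [15.0000, -5.0000]] (det J = -37.5000).
Solving J·Δ = −F gives Δ = (-0.1967, -2.4400).
Then the next iterate is (p, q)₁ = (-0.6967, -0.9400).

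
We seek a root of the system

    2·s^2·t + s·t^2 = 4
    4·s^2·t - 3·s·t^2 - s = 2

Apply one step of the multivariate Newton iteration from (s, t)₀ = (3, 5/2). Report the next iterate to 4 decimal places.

(2.1015, 1.6763)

At (3, 5/2): F = (59.7500, 28.7500).
Jacobian J = [[4·s·t + t^2, 2·s^2 + 2·s·t], [8·s·t - 3·t^2 - 1, 4·s^2 - 6·s·t]].
At the point, J = [[36.2500, 33.0000], [40.2500, -9.0000]] (det J = -1654.5000).
Solving J·Δ = −F gives Δ = (-0.8985, -0.8237).
Then the next iterate is (s, t)₁ = (2.1015, 1.6763).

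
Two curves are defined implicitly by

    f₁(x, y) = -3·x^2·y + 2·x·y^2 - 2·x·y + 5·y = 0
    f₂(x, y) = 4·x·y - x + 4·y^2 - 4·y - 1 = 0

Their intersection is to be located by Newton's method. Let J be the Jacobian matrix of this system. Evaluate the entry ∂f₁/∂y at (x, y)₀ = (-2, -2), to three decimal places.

∂f₁/∂y = -3·x^2 + 4·x·y - 2·x + 5.
At (-2, -2) this is 13.000.

13.000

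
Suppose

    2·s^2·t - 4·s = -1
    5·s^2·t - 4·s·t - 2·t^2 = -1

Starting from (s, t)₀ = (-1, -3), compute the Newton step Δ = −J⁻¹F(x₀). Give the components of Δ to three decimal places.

(-0.798, 3.690)

At (-1, -3): F = (-1.000, -44.000).
Jacobian J = [[4·s·t - 4, 2·s^2], [10·s·t - 4·t, 5·s^2 - 4·s - 4·t]].
At the point, J = [[8.000, 2.000], [42.000, 21.000]] (det J = 84.000).
Solving J·Δ = −F gives Δ = (-0.798, 3.690).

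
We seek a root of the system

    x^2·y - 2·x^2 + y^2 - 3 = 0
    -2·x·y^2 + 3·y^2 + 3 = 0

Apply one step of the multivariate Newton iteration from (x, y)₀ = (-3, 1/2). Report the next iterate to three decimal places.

(-0.689, 0.045)

At (-3, 1/2): F = (-16.250, 5.250).
Jacobian J = [[2·x·y - 4·x, x^2 + 2·y], [-2·y^2, -4·x·y + 6·y]].
At the point, J = [[9.000, 10.000], [-0.500, 9.000]] (det J = 86.000).
Solving J·Δ = −F gives Δ = (2.311, -0.455).
Then the next iterate is (x, y)₁ = (-0.689, 0.045).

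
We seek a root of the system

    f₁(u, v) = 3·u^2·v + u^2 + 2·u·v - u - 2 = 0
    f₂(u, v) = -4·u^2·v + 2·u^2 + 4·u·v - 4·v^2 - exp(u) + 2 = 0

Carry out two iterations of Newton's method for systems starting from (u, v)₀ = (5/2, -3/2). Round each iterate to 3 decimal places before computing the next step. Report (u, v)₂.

(1.333, -0.192)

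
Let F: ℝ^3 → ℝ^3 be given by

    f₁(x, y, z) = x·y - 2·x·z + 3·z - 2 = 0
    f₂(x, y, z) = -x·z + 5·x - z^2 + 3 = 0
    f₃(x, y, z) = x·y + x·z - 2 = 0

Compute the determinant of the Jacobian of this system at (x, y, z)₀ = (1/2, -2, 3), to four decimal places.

J = [[y - 2·z, x, -2·x + 3], [-z + 5, 0, -x - 2·z], [y + z, x, x]].
At the point, J = [[-8.0000, 0.5000, 2.0000], [2.0000, 0.0000, -6.5000], [1.0000, 0.5000, 0.5000]].
det J = -27.7500.

-27.7500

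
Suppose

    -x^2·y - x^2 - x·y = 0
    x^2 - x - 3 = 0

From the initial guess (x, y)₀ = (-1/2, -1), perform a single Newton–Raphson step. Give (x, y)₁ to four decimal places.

(-1.6250, 5.5000)

At (-1/2, -1): F = (-0.5000, -2.2500).
Jacobian J = [[-2·x·y - 2·x - y, -x^2 - x], [2·x - 1, 0]].
At the point, J = [[1.0000, 0.2500], [-2.0000, 0.0000]] (det J = 0.5000).
Solving J·Δ = −F gives Δ = (-1.1250, 6.5000).
Then the next iterate is (x, y)₁ = (-1.6250, 5.5000).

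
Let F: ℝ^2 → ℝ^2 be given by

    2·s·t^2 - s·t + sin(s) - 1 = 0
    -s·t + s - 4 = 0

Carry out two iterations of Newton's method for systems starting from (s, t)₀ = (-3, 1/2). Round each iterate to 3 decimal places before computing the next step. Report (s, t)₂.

(-3.169, 4.146)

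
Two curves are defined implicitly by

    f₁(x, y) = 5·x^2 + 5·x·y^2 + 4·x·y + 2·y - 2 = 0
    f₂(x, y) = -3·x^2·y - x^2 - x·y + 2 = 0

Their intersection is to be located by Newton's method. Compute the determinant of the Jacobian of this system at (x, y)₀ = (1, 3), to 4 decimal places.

560.0000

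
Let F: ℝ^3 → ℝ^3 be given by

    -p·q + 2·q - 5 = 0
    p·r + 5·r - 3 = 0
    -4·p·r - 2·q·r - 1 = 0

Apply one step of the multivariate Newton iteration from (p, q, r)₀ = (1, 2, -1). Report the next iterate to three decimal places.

(0.850, 4.700, 0.475)

At (1, 2, -1): F = (-3.000, -9.000, 7.000).
Jacobian J = [[-q, -p + 2, 0], [r, 0, p + 5], [-4·r, -2·r, -4·p - 2·q]].
At the point, J = [[-2.000, 1.000, 0.000], [-1.000, 0.000, 6.000], [4.000, 2.000, -8.000]] (det J = 40.000).
Solving J·Δ = −F gives Δ = (-0.150, 2.700, 1.475).
Then the next iterate is (p, q, r)₁ = (0.850, 4.700, 0.475).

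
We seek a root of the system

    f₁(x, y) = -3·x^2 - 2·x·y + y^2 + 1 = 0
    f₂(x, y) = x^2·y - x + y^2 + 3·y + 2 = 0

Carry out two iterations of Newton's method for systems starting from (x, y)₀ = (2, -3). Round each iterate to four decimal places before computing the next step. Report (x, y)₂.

(0.6775, -0.6348)

At (2, -3): F = (10.0000, -12.0000).
Jacobian J = [[-6·x - 2·y, -2·x + 2·y], [2·x·y - 1, x^2 + 2·y + 3]].
At the point, J = [[-6.0000, -10.0000], [-13.0000, 1.0000]] (det J = -136.0000).
Solving J·Δ = −F gives Δ = (-0.8088, 1.4853).
Then the next iterate is (x, y)₁ = (1.1912, -1.5147).
Round to (1.1912, -1.5147) and repeat: F = (2.646065, -3.590279), J = [[-4.1178, -5.4118], [-4.608621, 1.389557]].
Δ = (-0.5137, 0.8799), so (x, y)₂ = (0.6775, -0.6348).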